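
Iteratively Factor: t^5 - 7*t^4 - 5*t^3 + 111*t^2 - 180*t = (t - 3)*(t^4 - 4*t^3 - 17*t^2 + 60*t) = (t - 3)*(t + 4)*(t^3 - 8*t^2 + 15*t) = (t - 3)^2*(t + 4)*(t^2 - 5*t) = (t - 5)*(t - 3)^2*(t + 4)*(t)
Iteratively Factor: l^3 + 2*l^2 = (l)*(l^2 + 2*l) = l^2*(l + 2)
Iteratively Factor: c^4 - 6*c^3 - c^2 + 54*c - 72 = (c - 2)*(c^3 - 4*c^2 - 9*c + 36) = (c - 4)*(c - 2)*(c^2 - 9) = (c - 4)*(c - 2)*(c + 3)*(c - 3)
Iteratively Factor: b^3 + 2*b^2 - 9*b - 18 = (b + 3)*(b^2 - b - 6) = (b - 3)*(b + 3)*(b + 2)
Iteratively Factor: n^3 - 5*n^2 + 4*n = (n - 4)*(n^2 - n) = n*(n - 4)*(n - 1)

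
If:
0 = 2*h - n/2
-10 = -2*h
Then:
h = 5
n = 20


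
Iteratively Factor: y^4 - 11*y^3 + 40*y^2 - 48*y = (y - 4)*(y^3 - 7*y^2 + 12*y) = y*(y - 4)*(y^2 - 7*y + 12) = y*(y - 4)^2*(y - 3)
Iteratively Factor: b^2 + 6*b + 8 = (b + 4)*(b + 2)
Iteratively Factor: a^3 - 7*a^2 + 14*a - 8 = (a - 4)*(a^2 - 3*a + 2) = (a - 4)*(a - 1)*(a - 2)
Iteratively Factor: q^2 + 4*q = (q + 4)*(q)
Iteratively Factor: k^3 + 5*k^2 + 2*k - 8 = (k + 4)*(k^2 + k - 2) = (k + 2)*(k + 4)*(k - 1)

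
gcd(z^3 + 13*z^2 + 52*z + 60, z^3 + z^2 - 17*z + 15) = z + 5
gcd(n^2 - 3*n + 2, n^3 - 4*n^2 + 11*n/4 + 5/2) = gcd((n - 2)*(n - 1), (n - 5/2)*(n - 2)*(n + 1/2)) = n - 2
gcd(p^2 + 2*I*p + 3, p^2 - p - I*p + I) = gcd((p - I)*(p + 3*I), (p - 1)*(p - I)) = p - I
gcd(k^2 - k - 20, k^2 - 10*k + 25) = k - 5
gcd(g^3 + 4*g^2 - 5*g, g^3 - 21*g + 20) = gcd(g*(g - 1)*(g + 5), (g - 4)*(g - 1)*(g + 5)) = g^2 + 4*g - 5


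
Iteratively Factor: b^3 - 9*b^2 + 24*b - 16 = (b - 4)*(b^2 - 5*b + 4) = (b - 4)^2*(b - 1)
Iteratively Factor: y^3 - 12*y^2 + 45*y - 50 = (y - 5)*(y^2 - 7*y + 10) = (y - 5)^2*(y - 2)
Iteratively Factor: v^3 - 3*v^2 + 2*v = (v)*(v^2 - 3*v + 2) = v*(v - 1)*(v - 2)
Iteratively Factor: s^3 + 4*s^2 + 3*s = (s + 1)*(s^2 + 3*s) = (s + 1)*(s + 3)*(s)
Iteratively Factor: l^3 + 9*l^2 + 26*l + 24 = (l + 4)*(l^2 + 5*l + 6) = (l + 3)*(l + 4)*(l + 2)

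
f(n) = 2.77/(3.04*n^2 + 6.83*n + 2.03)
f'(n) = 2.77*(-6.08*n - 6.83)/(3.04*n^2 + 6.83*n + 2.03)^2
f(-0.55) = -3.43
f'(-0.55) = -14.83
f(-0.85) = -1.75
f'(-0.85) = -1.85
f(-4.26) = 0.10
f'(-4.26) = 0.07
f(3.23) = 0.05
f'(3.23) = -0.02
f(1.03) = 0.23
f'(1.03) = -0.24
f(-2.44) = 0.80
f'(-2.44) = 1.85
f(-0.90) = -1.67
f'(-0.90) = -1.37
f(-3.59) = 0.17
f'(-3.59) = 0.15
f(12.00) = 0.01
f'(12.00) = -0.00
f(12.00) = 0.01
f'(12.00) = -0.00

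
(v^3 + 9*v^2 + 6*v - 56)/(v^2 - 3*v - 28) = (v^2 + 5*v - 14)/(v - 7)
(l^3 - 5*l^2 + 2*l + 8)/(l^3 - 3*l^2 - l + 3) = (l^2 - 6*l + 8)/(l^2 - 4*l + 3)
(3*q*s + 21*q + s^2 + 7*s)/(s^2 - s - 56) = (3*q + s)/(s - 8)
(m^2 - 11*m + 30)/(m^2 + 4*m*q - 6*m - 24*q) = (m - 5)/(m + 4*q)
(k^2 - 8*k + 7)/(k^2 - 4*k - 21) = (k - 1)/(k + 3)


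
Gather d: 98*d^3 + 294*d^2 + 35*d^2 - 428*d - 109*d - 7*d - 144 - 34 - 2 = 98*d^3 + 329*d^2 - 544*d - 180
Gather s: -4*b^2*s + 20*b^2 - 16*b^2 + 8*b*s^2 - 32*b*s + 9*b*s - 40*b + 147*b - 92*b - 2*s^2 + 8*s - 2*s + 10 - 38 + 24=4*b^2 + 15*b + s^2*(8*b - 2) + s*(-4*b^2 - 23*b + 6) - 4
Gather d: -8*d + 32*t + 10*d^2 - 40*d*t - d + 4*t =10*d^2 + d*(-40*t - 9) + 36*t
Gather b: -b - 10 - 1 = -b - 11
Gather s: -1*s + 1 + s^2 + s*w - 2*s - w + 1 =s^2 + s*(w - 3) - w + 2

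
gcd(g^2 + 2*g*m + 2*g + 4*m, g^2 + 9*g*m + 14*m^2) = g + 2*m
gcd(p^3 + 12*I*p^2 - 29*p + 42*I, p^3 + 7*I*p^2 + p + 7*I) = p^2 + 6*I*p + 7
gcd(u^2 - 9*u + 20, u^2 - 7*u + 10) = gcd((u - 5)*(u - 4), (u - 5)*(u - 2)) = u - 5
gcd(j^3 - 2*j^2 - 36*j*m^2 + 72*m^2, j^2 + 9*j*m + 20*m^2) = 1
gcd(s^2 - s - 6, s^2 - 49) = 1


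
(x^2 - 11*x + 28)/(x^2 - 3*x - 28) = (x - 4)/(x + 4)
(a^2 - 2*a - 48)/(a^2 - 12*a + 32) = (a + 6)/(a - 4)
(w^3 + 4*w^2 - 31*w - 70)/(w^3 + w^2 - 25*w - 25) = (w^2 + 9*w + 14)/(w^2 + 6*w + 5)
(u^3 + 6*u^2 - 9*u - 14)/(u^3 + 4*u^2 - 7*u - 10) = (u + 7)/(u + 5)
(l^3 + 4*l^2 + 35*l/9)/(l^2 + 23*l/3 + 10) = l*(3*l + 7)/(3*(l + 6))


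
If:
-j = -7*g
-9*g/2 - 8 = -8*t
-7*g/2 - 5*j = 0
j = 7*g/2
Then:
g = 0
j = 0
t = 1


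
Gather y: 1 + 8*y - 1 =8*y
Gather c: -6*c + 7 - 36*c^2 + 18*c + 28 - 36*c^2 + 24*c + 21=-72*c^2 + 36*c + 56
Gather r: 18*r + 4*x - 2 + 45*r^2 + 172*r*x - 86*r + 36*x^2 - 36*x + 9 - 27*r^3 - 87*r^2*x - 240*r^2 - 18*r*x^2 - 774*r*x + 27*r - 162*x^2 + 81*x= -27*r^3 + r^2*(-87*x - 195) + r*(-18*x^2 - 602*x - 41) - 126*x^2 + 49*x + 7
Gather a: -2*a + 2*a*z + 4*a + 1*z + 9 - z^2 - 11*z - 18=a*(2*z + 2) - z^2 - 10*z - 9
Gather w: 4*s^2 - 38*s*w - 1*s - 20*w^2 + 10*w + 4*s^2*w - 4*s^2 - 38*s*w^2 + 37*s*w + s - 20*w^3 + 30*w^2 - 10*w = -20*w^3 + w^2*(10 - 38*s) + w*(4*s^2 - s)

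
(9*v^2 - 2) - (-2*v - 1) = 9*v^2 + 2*v - 1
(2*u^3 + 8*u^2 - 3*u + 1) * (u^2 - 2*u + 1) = 2*u^5 + 4*u^4 - 17*u^3 + 15*u^2 - 5*u + 1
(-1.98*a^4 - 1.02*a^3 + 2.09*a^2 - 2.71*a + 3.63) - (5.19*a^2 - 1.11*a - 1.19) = -1.98*a^4 - 1.02*a^3 - 3.1*a^2 - 1.6*a + 4.82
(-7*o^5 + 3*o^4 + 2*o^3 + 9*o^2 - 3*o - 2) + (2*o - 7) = -7*o^5 + 3*o^4 + 2*o^3 + 9*o^2 - o - 9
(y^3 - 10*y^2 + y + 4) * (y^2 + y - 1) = y^5 - 9*y^4 - 10*y^3 + 15*y^2 + 3*y - 4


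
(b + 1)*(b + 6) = b^2 + 7*b + 6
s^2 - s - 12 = (s - 4)*(s + 3)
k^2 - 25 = (k - 5)*(k + 5)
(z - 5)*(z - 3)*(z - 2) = z^3 - 10*z^2 + 31*z - 30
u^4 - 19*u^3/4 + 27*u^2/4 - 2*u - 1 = (u - 2)^2*(u - 1)*(u + 1/4)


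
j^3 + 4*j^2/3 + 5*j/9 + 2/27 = (j + 1/3)^2*(j + 2/3)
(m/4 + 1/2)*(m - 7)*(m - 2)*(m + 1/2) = m^4/4 - 13*m^3/8 - 15*m^2/8 + 13*m/2 + 7/2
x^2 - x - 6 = (x - 3)*(x + 2)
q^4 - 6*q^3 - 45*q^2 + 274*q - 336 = (q - 8)*(q - 3)*(q - 2)*(q + 7)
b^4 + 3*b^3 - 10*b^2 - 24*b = b*(b - 3)*(b + 2)*(b + 4)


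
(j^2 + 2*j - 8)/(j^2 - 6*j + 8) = (j + 4)/(j - 4)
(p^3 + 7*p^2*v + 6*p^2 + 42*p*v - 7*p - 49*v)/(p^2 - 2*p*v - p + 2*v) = (p^2 + 7*p*v + 7*p + 49*v)/(p - 2*v)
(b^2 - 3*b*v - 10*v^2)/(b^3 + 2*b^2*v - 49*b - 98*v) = (b - 5*v)/(b^2 - 49)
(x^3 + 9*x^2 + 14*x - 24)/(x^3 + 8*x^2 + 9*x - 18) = (x + 4)/(x + 3)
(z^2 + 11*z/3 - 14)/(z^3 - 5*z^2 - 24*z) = (-z^2 - 11*z/3 + 14)/(z*(-z^2 + 5*z + 24))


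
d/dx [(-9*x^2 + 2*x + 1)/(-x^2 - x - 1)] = (11*x^2 + 20*x - 1)/(x^4 + 2*x^3 + 3*x^2 + 2*x + 1)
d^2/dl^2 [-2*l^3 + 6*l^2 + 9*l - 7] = 12 - 12*l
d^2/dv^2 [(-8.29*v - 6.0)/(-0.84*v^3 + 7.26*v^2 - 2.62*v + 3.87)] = (35.096544*v^5 - 252.531216*v^4 + 251.956344*v^3 + 2300.091984*v^2 - 1965.239388*v - 86.670348)/(0.592704*v^9 - 15.367968*v^8 + 138.369168*v^7 - 486.71604*v^6 + 573.184872*v^5 - 812.544444*v^4 + 497.39878*v^3 - 405.892566*v^2 + 117.718434*v - 57.960603)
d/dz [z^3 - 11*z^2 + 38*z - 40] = 3*z^2 - 22*z + 38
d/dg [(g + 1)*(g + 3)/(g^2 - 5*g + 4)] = (-9*g^2 + 2*g + 31)/(g^4 - 10*g^3 + 33*g^2 - 40*g + 16)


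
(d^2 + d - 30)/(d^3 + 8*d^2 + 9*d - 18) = (d - 5)/(d^2 + 2*d - 3)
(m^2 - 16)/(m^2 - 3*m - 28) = (m - 4)/(m - 7)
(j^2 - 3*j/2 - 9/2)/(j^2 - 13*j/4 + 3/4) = 2*(2*j + 3)/(4*j - 1)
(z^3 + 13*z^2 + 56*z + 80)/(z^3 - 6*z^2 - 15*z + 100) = (z^2 + 9*z + 20)/(z^2 - 10*z + 25)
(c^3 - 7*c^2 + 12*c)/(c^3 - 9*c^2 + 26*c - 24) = c/(c - 2)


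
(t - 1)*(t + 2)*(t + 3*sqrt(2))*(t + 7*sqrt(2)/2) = t^4 + t^3 + 13*sqrt(2)*t^3/2 + 13*sqrt(2)*t^2/2 + 19*t^2 - 13*sqrt(2)*t + 21*t - 42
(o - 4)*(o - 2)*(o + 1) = o^3 - 5*o^2 + 2*o + 8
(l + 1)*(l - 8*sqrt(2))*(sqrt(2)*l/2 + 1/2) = sqrt(2)*l^3/2 - 15*l^2/2 + sqrt(2)*l^2/2 - 15*l/2 - 4*sqrt(2)*l - 4*sqrt(2)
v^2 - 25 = (v - 5)*(v + 5)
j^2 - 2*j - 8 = (j - 4)*(j + 2)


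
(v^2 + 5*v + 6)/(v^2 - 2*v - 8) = (v + 3)/(v - 4)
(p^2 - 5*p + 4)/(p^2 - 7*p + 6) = (p - 4)/(p - 6)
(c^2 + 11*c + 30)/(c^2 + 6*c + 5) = (c + 6)/(c + 1)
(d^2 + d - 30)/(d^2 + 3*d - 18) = (d - 5)/(d - 3)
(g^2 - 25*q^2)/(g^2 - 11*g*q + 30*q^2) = (-g - 5*q)/(-g + 6*q)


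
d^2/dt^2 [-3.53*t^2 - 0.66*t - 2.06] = -7.06000000000000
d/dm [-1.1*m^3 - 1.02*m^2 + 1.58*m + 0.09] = -3.3*m^2 - 2.04*m + 1.58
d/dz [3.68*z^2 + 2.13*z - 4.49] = 7.36*z + 2.13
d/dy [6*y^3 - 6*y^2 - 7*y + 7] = 18*y^2 - 12*y - 7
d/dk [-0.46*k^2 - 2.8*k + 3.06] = -0.92*k - 2.8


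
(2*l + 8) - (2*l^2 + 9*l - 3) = -2*l^2 - 7*l + 11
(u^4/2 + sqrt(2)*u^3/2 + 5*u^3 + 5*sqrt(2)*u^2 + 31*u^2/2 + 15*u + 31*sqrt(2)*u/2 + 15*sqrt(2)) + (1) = u^4/2 + sqrt(2)*u^3/2 + 5*u^3 + 5*sqrt(2)*u^2 + 31*u^2/2 + 15*u + 31*sqrt(2)*u/2 + 1 + 15*sqrt(2)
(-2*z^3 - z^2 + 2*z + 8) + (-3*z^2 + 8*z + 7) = -2*z^3 - 4*z^2 + 10*z + 15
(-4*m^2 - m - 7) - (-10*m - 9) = -4*m^2 + 9*m + 2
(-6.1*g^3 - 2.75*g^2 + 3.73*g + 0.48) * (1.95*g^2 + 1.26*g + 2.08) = -11.895*g^5 - 13.0485*g^4 - 8.8795*g^3 - 0.0842000000000009*g^2 + 8.3632*g + 0.9984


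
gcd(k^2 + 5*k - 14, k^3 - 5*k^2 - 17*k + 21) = 1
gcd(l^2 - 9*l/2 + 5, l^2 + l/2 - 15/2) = l - 5/2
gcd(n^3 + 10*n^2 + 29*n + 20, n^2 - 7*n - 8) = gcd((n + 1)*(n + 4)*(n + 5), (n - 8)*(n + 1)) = n + 1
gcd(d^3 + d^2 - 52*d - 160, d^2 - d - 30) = d + 5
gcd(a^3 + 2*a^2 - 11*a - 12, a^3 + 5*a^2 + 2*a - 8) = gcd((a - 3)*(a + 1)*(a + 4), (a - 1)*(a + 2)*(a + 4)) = a + 4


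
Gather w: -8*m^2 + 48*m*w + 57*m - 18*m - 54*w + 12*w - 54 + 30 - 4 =-8*m^2 + 39*m + w*(48*m - 42) - 28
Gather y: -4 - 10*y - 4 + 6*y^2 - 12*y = 6*y^2 - 22*y - 8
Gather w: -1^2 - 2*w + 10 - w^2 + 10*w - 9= -w^2 + 8*w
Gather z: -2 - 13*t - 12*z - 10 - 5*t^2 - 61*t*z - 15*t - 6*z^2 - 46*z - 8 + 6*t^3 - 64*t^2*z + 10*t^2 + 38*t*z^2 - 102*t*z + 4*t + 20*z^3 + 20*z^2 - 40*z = 6*t^3 + 5*t^2 - 24*t + 20*z^3 + z^2*(38*t + 14) + z*(-64*t^2 - 163*t - 98) - 20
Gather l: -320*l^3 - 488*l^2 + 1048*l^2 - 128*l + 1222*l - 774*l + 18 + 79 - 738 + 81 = -320*l^3 + 560*l^2 + 320*l - 560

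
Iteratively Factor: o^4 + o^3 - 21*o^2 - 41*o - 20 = (o - 5)*(o^3 + 6*o^2 + 9*o + 4) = (o - 5)*(o + 1)*(o^2 + 5*o + 4) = (o - 5)*(o + 1)^2*(o + 4)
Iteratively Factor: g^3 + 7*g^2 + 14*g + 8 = (g + 2)*(g^2 + 5*g + 4) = (g + 1)*(g + 2)*(g + 4)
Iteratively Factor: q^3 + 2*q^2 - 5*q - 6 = (q - 2)*(q^2 + 4*q + 3) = (q - 2)*(q + 3)*(q + 1)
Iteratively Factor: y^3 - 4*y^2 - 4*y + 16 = (y - 2)*(y^2 - 2*y - 8) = (y - 4)*(y - 2)*(y + 2)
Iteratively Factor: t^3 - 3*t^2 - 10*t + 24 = (t - 4)*(t^2 + t - 6) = (t - 4)*(t + 3)*(t - 2)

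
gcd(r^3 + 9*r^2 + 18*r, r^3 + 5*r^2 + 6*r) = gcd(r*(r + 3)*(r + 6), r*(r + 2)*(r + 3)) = r^2 + 3*r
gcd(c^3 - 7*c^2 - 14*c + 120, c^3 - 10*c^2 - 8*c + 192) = c^2 - 2*c - 24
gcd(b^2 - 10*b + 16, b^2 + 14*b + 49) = 1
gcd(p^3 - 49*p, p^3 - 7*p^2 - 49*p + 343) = p^2 - 49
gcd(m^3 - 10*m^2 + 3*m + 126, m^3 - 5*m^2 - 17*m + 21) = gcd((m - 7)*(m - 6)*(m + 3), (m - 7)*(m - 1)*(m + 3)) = m^2 - 4*m - 21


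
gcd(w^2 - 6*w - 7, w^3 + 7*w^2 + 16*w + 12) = 1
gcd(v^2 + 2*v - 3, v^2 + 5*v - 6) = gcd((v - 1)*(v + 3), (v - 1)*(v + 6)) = v - 1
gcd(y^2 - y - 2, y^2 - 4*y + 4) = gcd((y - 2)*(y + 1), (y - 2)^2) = y - 2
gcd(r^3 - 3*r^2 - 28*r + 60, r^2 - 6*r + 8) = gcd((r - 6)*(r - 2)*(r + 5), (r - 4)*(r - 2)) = r - 2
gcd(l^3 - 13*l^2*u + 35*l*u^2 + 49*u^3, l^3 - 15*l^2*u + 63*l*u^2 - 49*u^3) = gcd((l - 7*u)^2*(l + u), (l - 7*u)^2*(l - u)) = l^2 - 14*l*u + 49*u^2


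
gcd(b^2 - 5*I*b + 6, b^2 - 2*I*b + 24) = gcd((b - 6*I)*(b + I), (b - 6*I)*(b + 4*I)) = b - 6*I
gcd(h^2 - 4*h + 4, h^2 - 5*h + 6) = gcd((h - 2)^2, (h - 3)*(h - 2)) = h - 2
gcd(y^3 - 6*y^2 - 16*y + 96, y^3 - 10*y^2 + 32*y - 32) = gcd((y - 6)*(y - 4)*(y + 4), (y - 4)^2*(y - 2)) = y - 4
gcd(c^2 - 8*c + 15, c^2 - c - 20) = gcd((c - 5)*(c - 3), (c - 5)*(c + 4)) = c - 5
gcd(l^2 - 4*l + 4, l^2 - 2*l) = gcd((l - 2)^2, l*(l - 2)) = l - 2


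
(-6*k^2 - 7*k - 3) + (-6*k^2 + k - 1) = -12*k^2 - 6*k - 4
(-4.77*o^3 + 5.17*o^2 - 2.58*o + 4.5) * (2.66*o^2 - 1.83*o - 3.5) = -12.6882*o^5 + 22.4813*o^4 + 0.3711*o^3 - 1.4036*o^2 + 0.795000000000002*o - 15.75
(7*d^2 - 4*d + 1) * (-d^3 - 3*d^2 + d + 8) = -7*d^5 - 17*d^4 + 18*d^3 + 49*d^2 - 31*d + 8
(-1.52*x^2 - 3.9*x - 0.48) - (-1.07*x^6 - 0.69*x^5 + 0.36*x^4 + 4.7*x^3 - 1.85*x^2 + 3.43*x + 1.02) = 1.07*x^6 + 0.69*x^5 - 0.36*x^4 - 4.7*x^3 + 0.33*x^2 - 7.33*x - 1.5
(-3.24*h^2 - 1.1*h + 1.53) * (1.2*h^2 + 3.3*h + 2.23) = -3.888*h^4 - 12.012*h^3 - 9.0192*h^2 + 2.596*h + 3.4119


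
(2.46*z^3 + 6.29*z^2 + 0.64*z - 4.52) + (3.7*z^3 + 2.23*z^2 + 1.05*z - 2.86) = 6.16*z^3 + 8.52*z^2 + 1.69*z - 7.38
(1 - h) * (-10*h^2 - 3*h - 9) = 10*h^3 - 7*h^2 + 6*h - 9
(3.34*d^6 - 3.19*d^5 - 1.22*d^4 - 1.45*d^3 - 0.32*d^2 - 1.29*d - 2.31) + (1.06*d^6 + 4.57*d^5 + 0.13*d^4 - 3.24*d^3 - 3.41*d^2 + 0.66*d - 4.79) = 4.4*d^6 + 1.38*d^5 - 1.09*d^4 - 4.69*d^3 - 3.73*d^2 - 0.63*d - 7.1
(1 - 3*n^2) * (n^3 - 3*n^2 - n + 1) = -3*n^5 + 9*n^4 + 4*n^3 - 6*n^2 - n + 1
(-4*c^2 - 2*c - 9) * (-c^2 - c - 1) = 4*c^4 + 6*c^3 + 15*c^2 + 11*c + 9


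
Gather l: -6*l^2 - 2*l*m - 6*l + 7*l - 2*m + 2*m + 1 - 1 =-6*l^2 + l*(1 - 2*m)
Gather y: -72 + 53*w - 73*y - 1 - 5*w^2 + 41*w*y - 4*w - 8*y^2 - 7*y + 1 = -5*w^2 + 49*w - 8*y^2 + y*(41*w - 80) - 72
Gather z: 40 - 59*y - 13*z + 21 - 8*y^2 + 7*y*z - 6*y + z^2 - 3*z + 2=-8*y^2 - 65*y + z^2 + z*(7*y - 16) + 63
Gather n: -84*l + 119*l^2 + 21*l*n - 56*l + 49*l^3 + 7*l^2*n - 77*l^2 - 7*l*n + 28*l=49*l^3 + 42*l^2 - 112*l + n*(7*l^2 + 14*l)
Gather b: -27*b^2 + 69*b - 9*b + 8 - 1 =-27*b^2 + 60*b + 7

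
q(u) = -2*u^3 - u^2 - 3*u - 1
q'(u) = -6*u^2 - 2*u - 3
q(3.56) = -114.59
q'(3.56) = -86.16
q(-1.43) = 7.09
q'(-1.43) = -12.41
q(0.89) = -5.87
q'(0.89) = -9.53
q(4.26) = -186.55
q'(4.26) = -120.41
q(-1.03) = 3.21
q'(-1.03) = -7.31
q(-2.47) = 30.45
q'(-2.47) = -34.67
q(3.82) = -138.54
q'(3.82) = -98.19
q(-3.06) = 56.12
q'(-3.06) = -53.06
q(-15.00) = 6569.00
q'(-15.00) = -1323.00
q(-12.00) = 3347.00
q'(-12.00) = -843.00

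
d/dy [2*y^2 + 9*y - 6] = 4*y + 9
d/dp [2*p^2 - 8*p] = 4*p - 8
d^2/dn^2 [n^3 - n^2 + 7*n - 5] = 6*n - 2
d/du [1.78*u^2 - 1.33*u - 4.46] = 3.56*u - 1.33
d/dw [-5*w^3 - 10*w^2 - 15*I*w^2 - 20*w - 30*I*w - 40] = -15*w^2 - w*(20 + 30*I) - 20 - 30*I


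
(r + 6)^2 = r^2 + 12*r + 36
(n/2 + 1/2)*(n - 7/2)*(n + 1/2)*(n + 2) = n^4/2 - 35*n^2/8 - 45*n/8 - 7/4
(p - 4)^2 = p^2 - 8*p + 16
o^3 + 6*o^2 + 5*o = o*(o + 1)*(o + 5)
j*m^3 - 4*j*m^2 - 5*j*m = m*(m - 5)*(j*m + j)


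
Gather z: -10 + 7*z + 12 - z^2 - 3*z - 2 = -z^2 + 4*z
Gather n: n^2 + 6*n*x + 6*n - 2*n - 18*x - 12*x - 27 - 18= n^2 + n*(6*x + 4) - 30*x - 45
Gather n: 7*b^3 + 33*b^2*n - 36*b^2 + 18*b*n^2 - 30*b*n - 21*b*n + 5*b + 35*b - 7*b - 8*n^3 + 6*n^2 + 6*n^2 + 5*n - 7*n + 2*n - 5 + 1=7*b^3 - 36*b^2 + 33*b - 8*n^3 + n^2*(18*b + 12) + n*(33*b^2 - 51*b) - 4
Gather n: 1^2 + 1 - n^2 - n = -n^2 - n + 2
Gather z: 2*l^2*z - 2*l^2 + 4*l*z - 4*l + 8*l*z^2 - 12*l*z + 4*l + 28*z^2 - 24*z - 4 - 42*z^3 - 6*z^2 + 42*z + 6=-2*l^2 - 42*z^3 + z^2*(8*l + 22) + z*(2*l^2 - 8*l + 18) + 2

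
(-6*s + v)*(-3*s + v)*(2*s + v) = 36*s^3 - 7*s*v^2 + v^3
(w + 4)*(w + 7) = w^2 + 11*w + 28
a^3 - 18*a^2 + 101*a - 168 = (a - 8)*(a - 7)*(a - 3)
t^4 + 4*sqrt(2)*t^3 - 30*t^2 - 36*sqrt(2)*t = t*(t - 3*sqrt(2))*(t + sqrt(2))*(t + 6*sqrt(2))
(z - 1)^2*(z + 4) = z^3 + 2*z^2 - 7*z + 4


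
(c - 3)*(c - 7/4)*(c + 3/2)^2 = c^4 - 7*c^3/4 - 27*c^2/4 + 81*c/16 + 189/16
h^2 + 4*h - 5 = (h - 1)*(h + 5)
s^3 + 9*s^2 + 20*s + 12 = (s + 1)*(s + 2)*(s + 6)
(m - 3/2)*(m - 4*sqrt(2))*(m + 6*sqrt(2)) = m^3 - 3*m^2/2 + 2*sqrt(2)*m^2 - 48*m - 3*sqrt(2)*m + 72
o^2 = o^2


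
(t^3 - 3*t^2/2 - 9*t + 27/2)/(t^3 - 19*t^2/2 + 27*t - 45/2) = (t + 3)/(t - 5)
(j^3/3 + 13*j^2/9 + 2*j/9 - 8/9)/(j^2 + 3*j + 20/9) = (3*j^3 + 13*j^2 + 2*j - 8)/(9*j^2 + 27*j + 20)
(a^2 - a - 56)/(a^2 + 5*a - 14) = (a - 8)/(a - 2)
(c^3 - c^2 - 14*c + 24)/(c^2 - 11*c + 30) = (c^3 - c^2 - 14*c + 24)/(c^2 - 11*c + 30)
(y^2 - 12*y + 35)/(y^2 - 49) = (y - 5)/(y + 7)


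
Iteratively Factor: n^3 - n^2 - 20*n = (n)*(n^2 - n - 20) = n*(n + 4)*(n - 5)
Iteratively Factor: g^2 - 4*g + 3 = (g - 3)*(g - 1)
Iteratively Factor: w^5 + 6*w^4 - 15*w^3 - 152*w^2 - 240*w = (w + 4)*(w^4 + 2*w^3 - 23*w^2 - 60*w) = (w + 3)*(w + 4)*(w^3 - w^2 - 20*w) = w*(w + 3)*(w + 4)*(w^2 - w - 20) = w*(w + 3)*(w + 4)^2*(w - 5)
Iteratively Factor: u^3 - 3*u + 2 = (u + 2)*(u^2 - 2*u + 1) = (u - 1)*(u + 2)*(u - 1)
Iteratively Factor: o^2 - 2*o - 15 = (o - 5)*(o + 3)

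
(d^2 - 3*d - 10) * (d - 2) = d^3 - 5*d^2 - 4*d + 20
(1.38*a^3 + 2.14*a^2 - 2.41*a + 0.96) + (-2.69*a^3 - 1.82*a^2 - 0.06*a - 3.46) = -1.31*a^3 + 0.32*a^2 - 2.47*a - 2.5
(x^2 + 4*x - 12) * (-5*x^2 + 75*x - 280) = -5*x^4 + 55*x^3 + 80*x^2 - 2020*x + 3360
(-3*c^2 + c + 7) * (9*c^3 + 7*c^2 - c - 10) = -27*c^5 - 12*c^4 + 73*c^3 + 78*c^2 - 17*c - 70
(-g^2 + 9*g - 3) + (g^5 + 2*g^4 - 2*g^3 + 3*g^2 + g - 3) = g^5 + 2*g^4 - 2*g^3 + 2*g^2 + 10*g - 6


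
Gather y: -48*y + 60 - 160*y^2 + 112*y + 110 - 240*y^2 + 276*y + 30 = -400*y^2 + 340*y + 200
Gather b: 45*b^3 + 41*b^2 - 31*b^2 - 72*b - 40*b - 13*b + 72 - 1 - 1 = 45*b^3 + 10*b^2 - 125*b + 70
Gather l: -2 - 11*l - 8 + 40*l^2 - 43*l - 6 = 40*l^2 - 54*l - 16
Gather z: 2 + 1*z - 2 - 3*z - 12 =-2*z - 12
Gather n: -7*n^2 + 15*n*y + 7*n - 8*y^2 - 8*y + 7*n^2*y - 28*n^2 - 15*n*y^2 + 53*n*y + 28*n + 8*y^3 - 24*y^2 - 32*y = n^2*(7*y - 35) + n*(-15*y^2 + 68*y + 35) + 8*y^3 - 32*y^2 - 40*y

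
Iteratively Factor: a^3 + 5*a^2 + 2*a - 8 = (a - 1)*(a^2 + 6*a + 8) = (a - 1)*(a + 2)*(a + 4)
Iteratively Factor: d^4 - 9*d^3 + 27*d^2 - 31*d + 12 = (d - 3)*(d^3 - 6*d^2 + 9*d - 4) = (d - 3)*(d - 1)*(d^2 - 5*d + 4) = (d - 4)*(d - 3)*(d - 1)*(d - 1)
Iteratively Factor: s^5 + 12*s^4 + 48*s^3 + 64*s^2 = (s)*(s^4 + 12*s^3 + 48*s^2 + 64*s) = s*(s + 4)*(s^3 + 8*s^2 + 16*s) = s*(s + 4)^2*(s^2 + 4*s) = s*(s + 4)^3*(s)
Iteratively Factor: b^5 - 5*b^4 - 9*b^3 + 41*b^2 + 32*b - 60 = (b - 3)*(b^4 - 2*b^3 - 15*b^2 - 4*b + 20) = (b - 3)*(b - 1)*(b^3 - b^2 - 16*b - 20) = (b - 5)*(b - 3)*(b - 1)*(b^2 + 4*b + 4) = (b - 5)*(b - 3)*(b - 1)*(b + 2)*(b + 2)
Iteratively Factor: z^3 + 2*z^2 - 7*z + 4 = (z - 1)*(z^2 + 3*z - 4) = (z - 1)^2*(z + 4)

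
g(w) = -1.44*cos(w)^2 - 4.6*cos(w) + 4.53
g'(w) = 2.88*sin(w)*cos(w) + 4.6*sin(w)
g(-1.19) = 2.62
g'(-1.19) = -5.26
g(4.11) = 6.67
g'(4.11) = -2.45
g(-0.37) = -1.01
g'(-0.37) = -2.63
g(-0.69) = 0.13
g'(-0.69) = -4.34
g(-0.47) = -0.72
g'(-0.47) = -3.25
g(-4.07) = 6.77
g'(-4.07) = 2.30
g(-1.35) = 3.45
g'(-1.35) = -5.10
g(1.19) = 2.62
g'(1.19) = 5.26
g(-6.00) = -1.21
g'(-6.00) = 2.06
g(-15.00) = 7.19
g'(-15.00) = -1.57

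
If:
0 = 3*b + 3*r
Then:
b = -r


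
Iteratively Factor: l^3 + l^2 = (l)*(l^2 + l) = l*(l + 1)*(l)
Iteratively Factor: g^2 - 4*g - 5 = (g + 1)*(g - 5)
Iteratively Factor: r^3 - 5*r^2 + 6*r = (r - 3)*(r^2 - 2*r) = r*(r - 3)*(r - 2)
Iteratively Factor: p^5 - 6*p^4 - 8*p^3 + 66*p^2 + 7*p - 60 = (p - 4)*(p^4 - 2*p^3 - 16*p^2 + 2*p + 15) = (p - 4)*(p + 1)*(p^3 - 3*p^2 - 13*p + 15) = (p - 5)*(p - 4)*(p + 1)*(p^2 + 2*p - 3) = (p - 5)*(p - 4)*(p + 1)*(p + 3)*(p - 1)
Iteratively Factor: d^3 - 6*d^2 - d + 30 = (d + 2)*(d^2 - 8*d + 15) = (d - 3)*(d + 2)*(d - 5)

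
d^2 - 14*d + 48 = (d - 8)*(d - 6)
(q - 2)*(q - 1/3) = q^2 - 7*q/3 + 2/3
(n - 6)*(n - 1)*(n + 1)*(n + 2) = n^4 - 4*n^3 - 13*n^2 + 4*n + 12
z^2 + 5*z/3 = z*(z + 5/3)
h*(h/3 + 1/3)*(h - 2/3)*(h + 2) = h^4/3 + 7*h^3/9 - 4*h/9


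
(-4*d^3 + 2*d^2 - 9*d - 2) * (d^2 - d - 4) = -4*d^5 + 6*d^4 + 5*d^3 - d^2 + 38*d + 8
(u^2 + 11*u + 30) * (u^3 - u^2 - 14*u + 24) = u^5 + 10*u^4 + 5*u^3 - 160*u^2 - 156*u + 720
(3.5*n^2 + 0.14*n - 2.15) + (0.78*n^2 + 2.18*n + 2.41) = 4.28*n^2 + 2.32*n + 0.26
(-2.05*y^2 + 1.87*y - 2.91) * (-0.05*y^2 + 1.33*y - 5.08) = 0.1025*y^4 - 2.82*y^3 + 13.0466*y^2 - 13.3699*y + 14.7828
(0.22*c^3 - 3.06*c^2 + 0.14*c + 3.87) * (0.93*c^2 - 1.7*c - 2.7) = 0.2046*c^5 - 3.2198*c^4 + 4.7382*c^3 + 11.6231*c^2 - 6.957*c - 10.449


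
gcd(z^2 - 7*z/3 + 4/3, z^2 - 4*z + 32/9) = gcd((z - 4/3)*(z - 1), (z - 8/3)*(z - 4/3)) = z - 4/3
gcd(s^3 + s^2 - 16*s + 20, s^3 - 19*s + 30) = s^2 + 3*s - 10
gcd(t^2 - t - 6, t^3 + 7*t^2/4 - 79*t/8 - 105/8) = t - 3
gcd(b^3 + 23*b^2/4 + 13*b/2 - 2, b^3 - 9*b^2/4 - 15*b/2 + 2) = b^2 + 7*b/4 - 1/2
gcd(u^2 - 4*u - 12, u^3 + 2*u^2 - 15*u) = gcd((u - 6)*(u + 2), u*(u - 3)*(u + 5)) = 1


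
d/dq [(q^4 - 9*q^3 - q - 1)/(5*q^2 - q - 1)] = 2*q*(5*q^4 - 24*q^3 + 7*q^2 + 16*q + 5)/(25*q^4 - 10*q^3 - 9*q^2 + 2*q + 1)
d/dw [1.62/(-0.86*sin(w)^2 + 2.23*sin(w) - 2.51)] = (2.7864*sin(w) - 3.6126)*cos(w)/(0.86*sin(w)^2 - 2.23*sin(w) + 2.51)^2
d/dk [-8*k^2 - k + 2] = -16*k - 1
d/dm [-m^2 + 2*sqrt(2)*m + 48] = -2*m + 2*sqrt(2)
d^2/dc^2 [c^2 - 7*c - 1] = 2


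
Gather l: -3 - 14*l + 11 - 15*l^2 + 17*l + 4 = -15*l^2 + 3*l + 12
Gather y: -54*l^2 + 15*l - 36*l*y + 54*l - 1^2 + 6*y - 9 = -54*l^2 + 69*l + y*(6 - 36*l) - 10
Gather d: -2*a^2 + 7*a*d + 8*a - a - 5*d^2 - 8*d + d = -2*a^2 + 7*a - 5*d^2 + d*(7*a - 7)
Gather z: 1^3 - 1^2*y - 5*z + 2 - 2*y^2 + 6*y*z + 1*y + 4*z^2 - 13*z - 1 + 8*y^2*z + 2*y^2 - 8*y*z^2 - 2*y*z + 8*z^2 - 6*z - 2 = z^2*(12 - 8*y) + z*(8*y^2 + 4*y - 24)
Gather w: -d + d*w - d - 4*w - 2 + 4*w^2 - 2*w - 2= -2*d + 4*w^2 + w*(d - 6) - 4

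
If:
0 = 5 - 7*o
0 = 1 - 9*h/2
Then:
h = 2/9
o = 5/7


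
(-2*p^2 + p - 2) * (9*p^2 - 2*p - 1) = -18*p^4 + 13*p^3 - 18*p^2 + 3*p + 2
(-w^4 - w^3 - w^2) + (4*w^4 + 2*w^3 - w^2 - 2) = 3*w^4 + w^3 - 2*w^2 - 2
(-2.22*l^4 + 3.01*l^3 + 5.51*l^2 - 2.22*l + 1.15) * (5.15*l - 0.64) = -11.433*l^5 + 16.9223*l^4 + 26.4501*l^3 - 14.9594*l^2 + 7.3433*l - 0.736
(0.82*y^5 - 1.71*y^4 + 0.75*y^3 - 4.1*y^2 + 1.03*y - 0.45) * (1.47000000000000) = 1.2054*y^5 - 2.5137*y^4 + 1.1025*y^3 - 6.027*y^2 + 1.5141*y - 0.6615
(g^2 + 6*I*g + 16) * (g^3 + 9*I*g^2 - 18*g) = g^5 + 15*I*g^4 - 56*g^3 + 36*I*g^2 - 288*g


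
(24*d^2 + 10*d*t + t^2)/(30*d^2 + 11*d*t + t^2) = (4*d + t)/(5*d + t)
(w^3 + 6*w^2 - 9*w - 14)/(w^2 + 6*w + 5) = (w^2 + 5*w - 14)/(w + 5)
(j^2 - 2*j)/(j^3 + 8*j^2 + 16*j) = (j - 2)/(j^2 + 8*j + 16)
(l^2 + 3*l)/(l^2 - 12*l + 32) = l*(l + 3)/(l^2 - 12*l + 32)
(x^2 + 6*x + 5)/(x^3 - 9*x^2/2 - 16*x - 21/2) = 2*(x + 5)/(2*x^2 - 11*x - 21)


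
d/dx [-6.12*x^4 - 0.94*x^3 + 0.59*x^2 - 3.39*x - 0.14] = -24.48*x^3 - 2.82*x^2 + 1.18*x - 3.39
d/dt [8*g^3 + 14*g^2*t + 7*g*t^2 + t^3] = 14*g^2 + 14*g*t + 3*t^2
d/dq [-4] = 0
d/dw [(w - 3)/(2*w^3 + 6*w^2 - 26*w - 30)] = (-w - 3)/(w^4 + 12*w^3 + 46*w^2 + 60*w + 25)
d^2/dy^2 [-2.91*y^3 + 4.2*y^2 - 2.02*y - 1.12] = 8.4 - 17.46*y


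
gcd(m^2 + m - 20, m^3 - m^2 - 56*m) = 1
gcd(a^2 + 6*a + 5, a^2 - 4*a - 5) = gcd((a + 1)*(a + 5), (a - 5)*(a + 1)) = a + 1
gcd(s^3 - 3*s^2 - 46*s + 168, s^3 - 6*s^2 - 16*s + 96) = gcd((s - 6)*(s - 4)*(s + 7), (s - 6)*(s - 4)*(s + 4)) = s^2 - 10*s + 24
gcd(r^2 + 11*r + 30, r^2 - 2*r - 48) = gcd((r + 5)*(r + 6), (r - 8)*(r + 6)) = r + 6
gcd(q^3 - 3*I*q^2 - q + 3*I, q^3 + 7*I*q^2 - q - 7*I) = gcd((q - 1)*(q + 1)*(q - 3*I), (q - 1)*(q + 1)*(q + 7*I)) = q^2 - 1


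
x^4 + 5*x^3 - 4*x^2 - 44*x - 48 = (x - 3)*(x + 2)^2*(x + 4)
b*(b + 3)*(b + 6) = b^3 + 9*b^2 + 18*b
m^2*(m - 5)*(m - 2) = m^4 - 7*m^3 + 10*m^2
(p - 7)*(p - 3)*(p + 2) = p^3 - 8*p^2 + p + 42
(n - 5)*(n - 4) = n^2 - 9*n + 20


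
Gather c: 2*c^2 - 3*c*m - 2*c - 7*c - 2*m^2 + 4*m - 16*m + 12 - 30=2*c^2 + c*(-3*m - 9) - 2*m^2 - 12*m - 18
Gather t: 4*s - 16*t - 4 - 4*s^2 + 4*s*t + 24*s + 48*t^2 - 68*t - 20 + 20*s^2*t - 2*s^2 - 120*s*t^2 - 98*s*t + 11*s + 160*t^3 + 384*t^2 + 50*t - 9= -6*s^2 + 39*s + 160*t^3 + t^2*(432 - 120*s) + t*(20*s^2 - 94*s - 34) - 33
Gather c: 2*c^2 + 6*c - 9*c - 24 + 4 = 2*c^2 - 3*c - 20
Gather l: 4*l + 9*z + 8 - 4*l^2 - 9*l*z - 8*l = -4*l^2 + l*(-9*z - 4) + 9*z + 8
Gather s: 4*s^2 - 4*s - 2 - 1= 4*s^2 - 4*s - 3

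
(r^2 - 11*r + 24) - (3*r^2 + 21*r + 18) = -2*r^2 - 32*r + 6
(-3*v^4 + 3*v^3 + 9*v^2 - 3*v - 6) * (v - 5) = -3*v^5 + 18*v^4 - 6*v^3 - 48*v^2 + 9*v + 30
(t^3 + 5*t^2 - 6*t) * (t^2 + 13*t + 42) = t^5 + 18*t^4 + 101*t^3 + 132*t^2 - 252*t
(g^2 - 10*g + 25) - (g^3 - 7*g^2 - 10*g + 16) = -g^3 + 8*g^2 + 9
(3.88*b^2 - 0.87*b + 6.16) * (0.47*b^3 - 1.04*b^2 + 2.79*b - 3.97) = 1.8236*b^5 - 4.4441*b^4 + 14.6252*b^3 - 24.2373*b^2 + 20.6403*b - 24.4552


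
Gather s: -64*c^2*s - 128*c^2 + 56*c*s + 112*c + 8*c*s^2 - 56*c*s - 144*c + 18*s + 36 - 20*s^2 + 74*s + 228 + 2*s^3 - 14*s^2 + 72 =-128*c^2 - 32*c + 2*s^3 + s^2*(8*c - 34) + s*(92 - 64*c^2) + 336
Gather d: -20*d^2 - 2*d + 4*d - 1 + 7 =-20*d^2 + 2*d + 6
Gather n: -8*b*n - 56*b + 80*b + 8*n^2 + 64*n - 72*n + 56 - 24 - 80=24*b + 8*n^2 + n*(-8*b - 8) - 48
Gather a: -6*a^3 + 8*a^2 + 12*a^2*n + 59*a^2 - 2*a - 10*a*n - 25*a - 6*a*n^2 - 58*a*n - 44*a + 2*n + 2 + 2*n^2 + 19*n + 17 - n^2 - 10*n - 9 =-6*a^3 + a^2*(12*n + 67) + a*(-6*n^2 - 68*n - 71) + n^2 + 11*n + 10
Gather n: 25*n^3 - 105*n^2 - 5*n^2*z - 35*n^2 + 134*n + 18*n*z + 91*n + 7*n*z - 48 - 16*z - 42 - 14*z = 25*n^3 + n^2*(-5*z - 140) + n*(25*z + 225) - 30*z - 90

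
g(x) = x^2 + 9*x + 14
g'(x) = 2*x + 9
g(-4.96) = -6.04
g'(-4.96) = -0.92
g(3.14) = 52.12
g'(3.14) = 15.28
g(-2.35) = -1.63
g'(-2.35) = 4.30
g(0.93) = 23.23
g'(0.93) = 10.86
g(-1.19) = 4.71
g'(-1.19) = 6.62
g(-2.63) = -2.75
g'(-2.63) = 3.74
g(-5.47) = -5.31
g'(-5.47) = -1.94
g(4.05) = 66.85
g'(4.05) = 17.10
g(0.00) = 14.00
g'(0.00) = 9.00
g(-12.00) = 50.00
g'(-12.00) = -15.00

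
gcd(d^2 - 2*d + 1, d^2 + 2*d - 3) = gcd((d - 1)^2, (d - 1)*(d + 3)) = d - 1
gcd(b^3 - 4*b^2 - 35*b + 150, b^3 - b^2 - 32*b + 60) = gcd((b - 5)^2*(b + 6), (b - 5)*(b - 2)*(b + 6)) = b^2 + b - 30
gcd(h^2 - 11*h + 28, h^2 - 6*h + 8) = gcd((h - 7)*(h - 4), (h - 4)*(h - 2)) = h - 4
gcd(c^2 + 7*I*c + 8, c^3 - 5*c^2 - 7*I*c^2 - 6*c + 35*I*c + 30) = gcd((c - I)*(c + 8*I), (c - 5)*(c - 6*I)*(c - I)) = c - I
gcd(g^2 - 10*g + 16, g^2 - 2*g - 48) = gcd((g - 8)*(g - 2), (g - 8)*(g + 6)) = g - 8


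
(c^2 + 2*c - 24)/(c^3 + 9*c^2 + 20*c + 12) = (c - 4)/(c^2 + 3*c + 2)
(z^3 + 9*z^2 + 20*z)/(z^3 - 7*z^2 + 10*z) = (z^2 + 9*z + 20)/(z^2 - 7*z + 10)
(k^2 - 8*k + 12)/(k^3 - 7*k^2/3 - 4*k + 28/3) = 3*(k - 6)/(3*k^2 - k - 14)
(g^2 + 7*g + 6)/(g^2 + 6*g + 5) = (g + 6)/(g + 5)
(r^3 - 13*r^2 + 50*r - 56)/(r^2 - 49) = (r^2 - 6*r + 8)/(r + 7)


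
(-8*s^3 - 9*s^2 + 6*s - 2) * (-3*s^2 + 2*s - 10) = 24*s^5 + 11*s^4 + 44*s^3 + 108*s^2 - 64*s + 20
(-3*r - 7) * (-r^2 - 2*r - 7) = 3*r^3 + 13*r^2 + 35*r + 49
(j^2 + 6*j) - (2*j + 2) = j^2 + 4*j - 2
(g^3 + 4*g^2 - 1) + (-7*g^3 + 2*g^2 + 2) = -6*g^3 + 6*g^2 + 1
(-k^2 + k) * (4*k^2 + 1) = -4*k^4 + 4*k^3 - k^2 + k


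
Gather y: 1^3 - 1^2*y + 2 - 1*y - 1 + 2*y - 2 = 0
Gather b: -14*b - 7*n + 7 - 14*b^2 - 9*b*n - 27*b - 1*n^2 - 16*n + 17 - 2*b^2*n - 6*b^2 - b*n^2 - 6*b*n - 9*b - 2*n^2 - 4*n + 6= b^2*(-2*n - 20) + b*(-n^2 - 15*n - 50) - 3*n^2 - 27*n + 30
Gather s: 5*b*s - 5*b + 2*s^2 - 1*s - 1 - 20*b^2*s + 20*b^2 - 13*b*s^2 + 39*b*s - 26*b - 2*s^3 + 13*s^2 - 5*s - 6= 20*b^2 - 31*b - 2*s^3 + s^2*(15 - 13*b) + s*(-20*b^2 + 44*b - 6) - 7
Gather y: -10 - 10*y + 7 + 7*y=-3*y - 3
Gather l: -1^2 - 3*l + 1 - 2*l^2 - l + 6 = -2*l^2 - 4*l + 6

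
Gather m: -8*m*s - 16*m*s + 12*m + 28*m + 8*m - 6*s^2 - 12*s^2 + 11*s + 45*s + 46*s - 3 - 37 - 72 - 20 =m*(48 - 24*s) - 18*s^2 + 102*s - 132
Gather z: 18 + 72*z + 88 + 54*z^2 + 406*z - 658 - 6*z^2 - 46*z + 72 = 48*z^2 + 432*z - 480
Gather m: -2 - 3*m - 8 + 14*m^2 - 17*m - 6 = 14*m^2 - 20*m - 16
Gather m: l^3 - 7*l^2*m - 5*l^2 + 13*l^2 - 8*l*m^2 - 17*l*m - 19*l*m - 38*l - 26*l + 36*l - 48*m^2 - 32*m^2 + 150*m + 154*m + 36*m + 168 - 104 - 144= l^3 + 8*l^2 - 28*l + m^2*(-8*l - 80) + m*(-7*l^2 - 36*l + 340) - 80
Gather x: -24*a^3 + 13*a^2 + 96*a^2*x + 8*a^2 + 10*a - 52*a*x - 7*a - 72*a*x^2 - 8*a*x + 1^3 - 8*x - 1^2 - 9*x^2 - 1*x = -24*a^3 + 21*a^2 + 3*a + x^2*(-72*a - 9) + x*(96*a^2 - 60*a - 9)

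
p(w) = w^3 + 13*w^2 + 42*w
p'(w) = 3*w^2 + 26*w + 42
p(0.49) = 23.82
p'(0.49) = 55.46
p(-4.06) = -23.16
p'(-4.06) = -14.11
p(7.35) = 1408.06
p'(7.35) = 395.17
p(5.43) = 771.47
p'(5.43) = 271.63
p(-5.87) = -0.86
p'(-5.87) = -7.25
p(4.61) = 567.87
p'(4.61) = 225.62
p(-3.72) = -27.82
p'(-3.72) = -13.20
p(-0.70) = -23.37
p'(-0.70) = 25.27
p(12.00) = 4104.00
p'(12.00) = 786.00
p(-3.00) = -36.00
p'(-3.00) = -9.00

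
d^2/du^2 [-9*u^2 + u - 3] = -18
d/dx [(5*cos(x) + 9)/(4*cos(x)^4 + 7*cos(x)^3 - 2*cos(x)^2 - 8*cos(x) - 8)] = 16*(60*cos(x)^4 + 214*cos(x)^3 + 179*cos(x)^2 - 36*cos(x) - 32)*sin(x)/(16*sin(x)^4 - 24*sin(x)^2 - 11*cos(x) + 7*cos(3*x) - 24)^2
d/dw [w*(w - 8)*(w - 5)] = 3*w^2 - 26*w + 40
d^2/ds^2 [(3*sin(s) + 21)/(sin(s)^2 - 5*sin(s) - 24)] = 3*(sin(s)^5 + 33*sin(s)^4 + 37*sin(s)^3 + 685*sin(s)^2 - 198*sin(s) - 446)/(-sin(s)^2 + 5*sin(s) + 24)^3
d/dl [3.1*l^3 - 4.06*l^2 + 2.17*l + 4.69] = 9.3*l^2 - 8.12*l + 2.17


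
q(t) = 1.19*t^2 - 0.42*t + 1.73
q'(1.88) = 4.05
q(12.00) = 168.05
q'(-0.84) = -2.42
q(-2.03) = 7.49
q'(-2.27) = -5.82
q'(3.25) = 7.32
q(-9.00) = 101.90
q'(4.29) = 9.79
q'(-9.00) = -21.84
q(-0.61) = 2.43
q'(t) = 2.38*t - 0.42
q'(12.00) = 28.14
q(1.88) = 5.15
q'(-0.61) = -1.87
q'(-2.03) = -5.25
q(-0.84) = 2.92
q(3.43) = 14.29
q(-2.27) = 8.82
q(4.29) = 21.83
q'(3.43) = 7.74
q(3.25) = 12.93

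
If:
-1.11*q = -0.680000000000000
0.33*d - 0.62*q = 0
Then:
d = 1.15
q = 0.61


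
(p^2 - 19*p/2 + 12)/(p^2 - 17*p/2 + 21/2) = (p - 8)/(p - 7)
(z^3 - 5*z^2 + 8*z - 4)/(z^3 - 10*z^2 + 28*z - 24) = (z - 1)/(z - 6)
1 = 1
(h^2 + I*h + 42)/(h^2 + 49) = (h - 6*I)/(h - 7*I)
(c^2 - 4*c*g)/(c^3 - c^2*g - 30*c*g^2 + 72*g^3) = c/(c^2 + 3*c*g - 18*g^2)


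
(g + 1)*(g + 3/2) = g^2 + 5*g/2 + 3/2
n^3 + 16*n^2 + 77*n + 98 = (n + 2)*(n + 7)^2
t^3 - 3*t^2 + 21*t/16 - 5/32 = (t - 5/2)*(t - 1/4)^2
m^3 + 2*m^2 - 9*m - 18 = (m - 3)*(m + 2)*(m + 3)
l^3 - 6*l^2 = l^2*(l - 6)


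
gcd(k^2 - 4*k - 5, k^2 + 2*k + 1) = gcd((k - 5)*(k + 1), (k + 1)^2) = k + 1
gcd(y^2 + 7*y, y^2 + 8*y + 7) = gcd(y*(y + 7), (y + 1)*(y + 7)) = y + 7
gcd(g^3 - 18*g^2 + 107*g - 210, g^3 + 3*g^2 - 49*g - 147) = g - 7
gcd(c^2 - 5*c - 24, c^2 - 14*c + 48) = c - 8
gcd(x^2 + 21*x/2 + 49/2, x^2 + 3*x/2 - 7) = x + 7/2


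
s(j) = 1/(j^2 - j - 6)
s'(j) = (1 - 2*j)/(j^2 - j - 6)^2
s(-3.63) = 0.09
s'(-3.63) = 0.07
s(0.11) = -0.16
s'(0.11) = 0.02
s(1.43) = -0.19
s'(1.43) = -0.06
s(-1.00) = -0.25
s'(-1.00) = 0.19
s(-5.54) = 0.03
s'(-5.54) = 0.01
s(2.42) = -0.39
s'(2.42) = -0.58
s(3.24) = 0.80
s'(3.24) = -3.46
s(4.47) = 0.11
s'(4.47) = -0.09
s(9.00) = 0.02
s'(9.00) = 0.00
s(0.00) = -0.17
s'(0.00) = 0.03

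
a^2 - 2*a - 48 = (a - 8)*(a + 6)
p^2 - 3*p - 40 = (p - 8)*(p + 5)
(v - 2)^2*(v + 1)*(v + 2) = v^4 - v^3 - 6*v^2 + 4*v + 8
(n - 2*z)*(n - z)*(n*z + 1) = n^3*z - 3*n^2*z^2 + n^2 + 2*n*z^3 - 3*n*z + 2*z^2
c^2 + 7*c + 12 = (c + 3)*(c + 4)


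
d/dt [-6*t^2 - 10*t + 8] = -12*t - 10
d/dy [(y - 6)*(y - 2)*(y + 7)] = 3*y^2 - 2*y - 44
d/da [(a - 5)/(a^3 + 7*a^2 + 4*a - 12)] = (a^3 + 7*a^2 + 4*a - (a - 5)*(3*a^2 + 14*a + 4) - 12)/(a^3 + 7*a^2 + 4*a - 12)^2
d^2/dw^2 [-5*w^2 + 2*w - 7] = -10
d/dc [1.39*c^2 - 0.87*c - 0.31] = 2.78*c - 0.87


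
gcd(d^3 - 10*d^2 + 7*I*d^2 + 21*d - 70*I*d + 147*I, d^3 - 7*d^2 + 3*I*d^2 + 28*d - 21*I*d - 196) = d^2 + d*(-7 + 7*I) - 49*I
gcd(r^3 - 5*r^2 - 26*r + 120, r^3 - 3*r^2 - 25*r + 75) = r + 5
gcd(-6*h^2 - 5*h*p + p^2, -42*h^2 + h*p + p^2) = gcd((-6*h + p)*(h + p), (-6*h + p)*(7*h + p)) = -6*h + p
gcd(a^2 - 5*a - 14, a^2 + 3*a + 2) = a + 2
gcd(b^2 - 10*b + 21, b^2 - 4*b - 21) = b - 7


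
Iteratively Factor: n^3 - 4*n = (n - 2)*(n^2 + 2*n) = (n - 2)*(n + 2)*(n)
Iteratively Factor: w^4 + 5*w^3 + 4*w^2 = (w)*(w^3 + 5*w^2 + 4*w) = w*(w + 1)*(w^2 + 4*w) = w^2*(w + 1)*(w + 4)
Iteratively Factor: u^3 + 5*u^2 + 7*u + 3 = (u + 1)*(u^2 + 4*u + 3) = (u + 1)^2*(u + 3)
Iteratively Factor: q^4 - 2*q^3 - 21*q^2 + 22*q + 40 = (q - 5)*(q^3 + 3*q^2 - 6*q - 8) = (q - 5)*(q + 4)*(q^2 - q - 2) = (q - 5)*(q - 2)*(q + 4)*(q + 1)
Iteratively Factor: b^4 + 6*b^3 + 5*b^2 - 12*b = (b)*(b^3 + 6*b^2 + 5*b - 12) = b*(b + 4)*(b^2 + 2*b - 3) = b*(b - 1)*(b + 4)*(b + 3)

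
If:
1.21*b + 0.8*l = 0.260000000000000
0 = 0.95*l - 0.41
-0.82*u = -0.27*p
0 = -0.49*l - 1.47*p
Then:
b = -0.07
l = 0.43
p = -0.14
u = -0.05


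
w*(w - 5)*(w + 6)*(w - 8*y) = w^4 - 8*w^3*y + w^3 - 8*w^2*y - 30*w^2 + 240*w*y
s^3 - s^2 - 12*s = s*(s - 4)*(s + 3)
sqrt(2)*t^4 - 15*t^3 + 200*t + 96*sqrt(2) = (t - 6*sqrt(2))*(t - 4*sqrt(2))*(t + 2*sqrt(2))*(sqrt(2)*t + 1)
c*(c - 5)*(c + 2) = c^3 - 3*c^2 - 10*c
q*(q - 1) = q^2 - q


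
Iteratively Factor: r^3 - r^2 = (r)*(r^2 - r) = r*(r - 1)*(r)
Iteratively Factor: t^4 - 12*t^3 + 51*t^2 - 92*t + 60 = (t - 3)*(t^3 - 9*t^2 + 24*t - 20) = (t - 5)*(t - 3)*(t^2 - 4*t + 4) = (t - 5)*(t - 3)*(t - 2)*(t - 2)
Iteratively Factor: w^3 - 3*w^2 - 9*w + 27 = (w - 3)*(w^2 - 9) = (w - 3)*(w + 3)*(w - 3)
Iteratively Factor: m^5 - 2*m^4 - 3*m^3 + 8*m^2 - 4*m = (m - 1)*(m^4 - m^3 - 4*m^2 + 4*m) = m*(m - 1)*(m^3 - m^2 - 4*m + 4) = m*(m - 1)*(m + 2)*(m^2 - 3*m + 2) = m*(m - 2)*(m - 1)*(m + 2)*(m - 1)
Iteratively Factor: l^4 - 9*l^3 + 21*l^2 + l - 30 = (l + 1)*(l^3 - 10*l^2 + 31*l - 30) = (l - 2)*(l + 1)*(l^2 - 8*l + 15) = (l - 3)*(l - 2)*(l + 1)*(l - 5)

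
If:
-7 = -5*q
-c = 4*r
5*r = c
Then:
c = 0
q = 7/5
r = 0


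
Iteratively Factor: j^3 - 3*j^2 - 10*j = (j)*(j^2 - 3*j - 10) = j*(j + 2)*(j - 5)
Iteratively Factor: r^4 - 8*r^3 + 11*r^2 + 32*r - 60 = (r - 5)*(r^3 - 3*r^2 - 4*r + 12) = (r - 5)*(r - 2)*(r^2 - r - 6) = (r - 5)*(r - 2)*(r + 2)*(r - 3)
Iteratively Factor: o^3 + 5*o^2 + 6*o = (o + 2)*(o^2 + 3*o) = o*(o + 2)*(o + 3)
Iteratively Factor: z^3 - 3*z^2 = (z)*(z^2 - 3*z) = z*(z - 3)*(z)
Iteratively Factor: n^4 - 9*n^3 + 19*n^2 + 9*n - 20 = (n + 1)*(n^3 - 10*n^2 + 29*n - 20) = (n - 4)*(n + 1)*(n^2 - 6*n + 5) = (n - 4)*(n - 1)*(n + 1)*(n - 5)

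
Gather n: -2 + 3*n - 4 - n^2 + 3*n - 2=-n^2 + 6*n - 8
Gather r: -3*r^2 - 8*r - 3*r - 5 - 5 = -3*r^2 - 11*r - 10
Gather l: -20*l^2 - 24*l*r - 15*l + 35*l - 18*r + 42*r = -20*l^2 + l*(20 - 24*r) + 24*r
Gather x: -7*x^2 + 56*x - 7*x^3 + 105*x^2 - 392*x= -7*x^3 + 98*x^2 - 336*x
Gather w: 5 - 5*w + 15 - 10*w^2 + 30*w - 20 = -10*w^2 + 25*w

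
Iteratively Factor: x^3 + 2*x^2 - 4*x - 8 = (x - 2)*(x^2 + 4*x + 4) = (x - 2)*(x + 2)*(x + 2)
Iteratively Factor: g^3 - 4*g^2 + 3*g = (g - 3)*(g^2 - g) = (g - 3)*(g - 1)*(g)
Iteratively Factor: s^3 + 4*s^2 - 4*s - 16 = (s - 2)*(s^2 + 6*s + 8) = (s - 2)*(s + 2)*(s + 4)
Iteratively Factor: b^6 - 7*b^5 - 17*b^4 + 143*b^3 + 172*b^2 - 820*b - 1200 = (b - 5)*(b^5 - 2*b^4 - 27*b^3 + 8*b^2 + 212*b + 240) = (b - 5)*(b + 2)*(b^4 - 4*b^3 - 19*b^2 + 46*b + 120) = (b - 5)*(b - 4)*(b + 2)*(b^3 - 19*b - 30) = (b - 5)^2*(b - 4)*(b + 2)*(b^2 + 5*b + 6) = (b - 5)^2*(b - 4)*(b + 2)*(b + 3)*(b + 2)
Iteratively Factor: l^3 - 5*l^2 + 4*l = (l)*(l^2 - 5*l + 4) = l*(l - 1)*(l - 4)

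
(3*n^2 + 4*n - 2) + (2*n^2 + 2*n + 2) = 5*n^2 + 6*n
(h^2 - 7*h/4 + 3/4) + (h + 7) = h^2 - 3*h/4 + 31/4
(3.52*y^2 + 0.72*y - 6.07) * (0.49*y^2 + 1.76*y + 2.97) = 1.7248*y^4 + 6.548*y^3 + 8.7473*y^2 - 8.5448*y - 18.0279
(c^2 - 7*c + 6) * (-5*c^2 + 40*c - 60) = -5*c^4 + 75*c^3 - 370*c^2 + 660*c - 360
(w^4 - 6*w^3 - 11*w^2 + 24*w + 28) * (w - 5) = w^5 - 11*w^4 + 19*w^3 + 79*w^2 - 92*w - 140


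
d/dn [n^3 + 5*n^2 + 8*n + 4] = 3*n^2 + 10*n + 8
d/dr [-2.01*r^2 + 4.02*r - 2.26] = 4.02 - 4.02*r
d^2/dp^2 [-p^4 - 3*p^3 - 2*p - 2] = 6*p*(-2*p - 3)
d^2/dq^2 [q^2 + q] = 2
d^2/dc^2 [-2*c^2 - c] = -4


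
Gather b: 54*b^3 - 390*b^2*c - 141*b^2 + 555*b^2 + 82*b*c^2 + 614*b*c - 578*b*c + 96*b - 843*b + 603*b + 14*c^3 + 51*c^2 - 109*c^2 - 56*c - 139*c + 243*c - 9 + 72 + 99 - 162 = 54*b^3 + b^2*(414 - 390*c) + b*(82*c^2 + 36*c - 144) + 14*c^3 - 58*c^2 + 48*c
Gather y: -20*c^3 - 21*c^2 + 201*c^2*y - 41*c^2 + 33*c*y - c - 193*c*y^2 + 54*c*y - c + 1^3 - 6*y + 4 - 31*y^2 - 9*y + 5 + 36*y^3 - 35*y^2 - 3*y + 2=-20*c^3 - 62*c^2 - 2*c + 36*y^3 + y^2*(-193*c - 66) + y*(201*c^2 + 87*c - 18) + 12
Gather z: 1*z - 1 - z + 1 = 0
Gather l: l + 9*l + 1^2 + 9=10*l + 10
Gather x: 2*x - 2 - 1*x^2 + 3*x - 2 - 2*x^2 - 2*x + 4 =-3*x^2 + 3*x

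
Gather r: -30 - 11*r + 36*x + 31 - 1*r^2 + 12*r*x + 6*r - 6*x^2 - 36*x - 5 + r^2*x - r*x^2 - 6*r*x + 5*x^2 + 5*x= r^2*(x - 1) + r*(-x^2 + 6*x - 5) - x^2 + 5*x - 4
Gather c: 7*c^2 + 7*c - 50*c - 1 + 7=7*c^2 - 43*c + 6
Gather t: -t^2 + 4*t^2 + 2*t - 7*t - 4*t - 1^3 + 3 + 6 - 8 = 3*t^2 - 9*t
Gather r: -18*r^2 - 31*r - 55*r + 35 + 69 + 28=-18*r^2 - 86*r + 132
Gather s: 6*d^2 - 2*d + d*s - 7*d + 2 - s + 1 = 6*d^2 - 9*d + s*(d - 1) + 3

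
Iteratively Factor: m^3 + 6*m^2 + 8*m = (m + 2)*(m^2 + 4*m) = (m + 2)*(m + 4)*(m)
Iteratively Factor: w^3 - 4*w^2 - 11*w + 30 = (w + 3)*(w^2 - 7*w + 10) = (w - 2)*(w + 3)*(w - 5)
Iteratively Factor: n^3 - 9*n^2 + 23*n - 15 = (n - 5)*(n^2 - 4*n + 3) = (n - 5)*(n - 1)*(n - 3)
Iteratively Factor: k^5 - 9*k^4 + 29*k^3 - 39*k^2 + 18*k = (k - 1)*(k^4 - 8*k^3 + 21*k^2 - 18*k) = (k - 3)*(k - 1)*(k^3 - 5*k^2 + 6*k) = (k - 3)^2*(k - 1)*(k^2 - 2*k) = (k - 3)^2*(k - 2)*(k - 1)*(k)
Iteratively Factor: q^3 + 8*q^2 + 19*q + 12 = (q + 3)*(q^2 + 5*q + 4) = (q + 3)*(q + 4)*(q + 1)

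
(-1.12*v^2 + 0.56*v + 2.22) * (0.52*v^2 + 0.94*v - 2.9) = -0.5824*v^4 - 0.7616*v^3 + 4.9288*v^2 + 0.4628*v - 6.438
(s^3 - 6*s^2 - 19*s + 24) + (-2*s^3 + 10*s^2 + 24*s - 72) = -s^3 + 4*s^2 + 5*s - 48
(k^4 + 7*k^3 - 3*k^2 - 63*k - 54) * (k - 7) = k^5 - 52*k^3 - 42*k^2 + 387*k + 378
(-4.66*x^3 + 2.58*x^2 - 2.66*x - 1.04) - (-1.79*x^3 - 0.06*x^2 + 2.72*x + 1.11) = -2.87*x^3 + 2.64*x^2 - 5.38*x - 2.15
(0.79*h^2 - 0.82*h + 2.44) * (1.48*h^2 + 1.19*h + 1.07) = 1.1692*h^4 - 0.2735*h^3 + 3.4807*h^2 + 2.0262*h + 2.6108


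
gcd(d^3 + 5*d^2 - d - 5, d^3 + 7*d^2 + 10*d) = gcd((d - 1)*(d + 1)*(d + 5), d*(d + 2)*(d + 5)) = d + 5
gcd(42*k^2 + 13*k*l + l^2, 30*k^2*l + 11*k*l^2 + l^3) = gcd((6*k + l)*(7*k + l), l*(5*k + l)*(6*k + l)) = 6*k + l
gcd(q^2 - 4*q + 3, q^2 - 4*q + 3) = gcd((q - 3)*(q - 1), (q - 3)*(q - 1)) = q^2 - 4*q + 3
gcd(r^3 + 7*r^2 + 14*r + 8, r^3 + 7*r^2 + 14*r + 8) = r^3 + 7*r^2 + 14*r + 8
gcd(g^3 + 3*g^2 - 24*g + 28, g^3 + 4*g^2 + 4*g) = 1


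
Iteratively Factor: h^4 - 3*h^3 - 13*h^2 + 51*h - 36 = (h + 4)*(h^3 - 7*h^2 + 15*h - 9) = (h - 1)*(h + 4)*(h^2 - 6*h + 9) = (h - 3)*(h - 1)*(h + 4)*(h - 3)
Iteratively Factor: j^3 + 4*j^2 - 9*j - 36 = (j - 3)*(j^2 + 7*j + 12) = (j - 3)*(j + 3)*(j + 4)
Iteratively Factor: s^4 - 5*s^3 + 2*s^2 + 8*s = (s - 4)*(s^3 - s^2 - 2*s) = (s - 4)*(s - 2)*(s^2 + s) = s*(s - 4)*(s - 2)*(s + 1)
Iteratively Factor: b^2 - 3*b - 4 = (b - 4)*(b + 1)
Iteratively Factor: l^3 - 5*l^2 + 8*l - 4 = (l - 2)*(l^2 - 3*l + 2) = (l - 2)^2*(l - 1)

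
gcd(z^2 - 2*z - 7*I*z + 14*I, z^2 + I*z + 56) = z - 7*I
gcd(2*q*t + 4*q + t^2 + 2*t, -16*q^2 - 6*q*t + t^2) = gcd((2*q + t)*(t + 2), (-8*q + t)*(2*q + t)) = 2*q + t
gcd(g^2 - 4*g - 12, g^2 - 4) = g + 2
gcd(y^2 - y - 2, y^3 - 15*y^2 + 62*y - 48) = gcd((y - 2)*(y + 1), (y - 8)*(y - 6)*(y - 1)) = 1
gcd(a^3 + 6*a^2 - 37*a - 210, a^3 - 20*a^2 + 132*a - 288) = a - 6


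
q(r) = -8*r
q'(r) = -8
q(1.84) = -14.72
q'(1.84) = -8.00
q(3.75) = -30.00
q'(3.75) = -8.00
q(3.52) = -28.16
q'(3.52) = -8.00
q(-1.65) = 13.20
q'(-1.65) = -8.00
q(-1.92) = 15.36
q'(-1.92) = -8.00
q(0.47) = -3.76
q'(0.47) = -8.00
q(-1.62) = 12.96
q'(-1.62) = -8.00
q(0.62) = -4.96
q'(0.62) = -8.00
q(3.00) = -24.00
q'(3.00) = -8.00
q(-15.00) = 120.00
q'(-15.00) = -8.00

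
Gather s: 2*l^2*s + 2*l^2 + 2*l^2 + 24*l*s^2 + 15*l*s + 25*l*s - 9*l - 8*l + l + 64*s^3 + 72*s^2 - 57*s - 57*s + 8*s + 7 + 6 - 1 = 4*l^2 - 16*l + 64*s^3 + s^2*(24*l + 72) + s*(2*l^2 + 40*l - 106) + 12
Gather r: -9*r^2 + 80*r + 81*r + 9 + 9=-9*r^2 + 161*r + 18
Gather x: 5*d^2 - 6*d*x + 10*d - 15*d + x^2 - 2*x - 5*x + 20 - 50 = 5*d^2 - 5*d + x^2 + x*(-6*d - 7) - 30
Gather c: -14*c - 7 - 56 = -14*c - 63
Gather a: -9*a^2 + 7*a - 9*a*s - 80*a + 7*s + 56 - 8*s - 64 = -9*a^2 + a*(-9*s - 73) - s - 8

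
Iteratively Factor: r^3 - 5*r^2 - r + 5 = (r - 1)*(r^2 - 4*r - 5) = (r - 5)*(r - 1)*(r + 1)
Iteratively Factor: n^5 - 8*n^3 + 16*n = (n - 2)*(n^4 + 2*n^3 - 4*n^2 - 8*n) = (n - 2)*(n + 2)*(n^3 - 4*n) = n*(n - 2)*(n + 2)*(n^2 - 4) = n*(n - 2)*(n + 2)^2*(n - 2)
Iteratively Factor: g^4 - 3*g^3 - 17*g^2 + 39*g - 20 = (g + 4)*(g^3 - 7*g^2 + 11*g - 5) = (g - 1)*(g + 4)*(g^2 - 6*g + 5) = (g - 1)^2*(g + 4)*(g - 5)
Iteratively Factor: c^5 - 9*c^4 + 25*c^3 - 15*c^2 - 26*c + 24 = (c + 1)*(c^4 - 10*c^3 + 35*c^2 - 50*c + 24) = (c - 4)*(c + 1)*(c^3 - 6*c^2 + 11*c - 6) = (c - 4)*(c - 1)*(c + 1)*(c^2 - 5*c + 6) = (c - 4)*(c - 2)*(c - 1)*(c + 1)*(c - 3)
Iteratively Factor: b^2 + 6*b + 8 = (b + 4)*(b + 2)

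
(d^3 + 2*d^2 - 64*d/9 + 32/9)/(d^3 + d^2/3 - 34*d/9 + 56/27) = 3*(d + 4)/(3*d + 7)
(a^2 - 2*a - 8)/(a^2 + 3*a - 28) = (a + 2)/(a + 7)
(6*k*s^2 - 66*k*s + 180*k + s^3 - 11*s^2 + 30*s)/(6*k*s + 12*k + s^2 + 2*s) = (s^2 - 11*s + 30)/(s + 2)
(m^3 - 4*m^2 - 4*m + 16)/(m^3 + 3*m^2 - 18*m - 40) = (m - 2)/(m + 5)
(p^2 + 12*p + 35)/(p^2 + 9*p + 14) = (p + 5)/(p + 2)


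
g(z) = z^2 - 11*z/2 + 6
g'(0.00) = -5.50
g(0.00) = 6.00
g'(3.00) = 0.50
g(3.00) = -1.50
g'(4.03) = 2.56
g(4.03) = 0.08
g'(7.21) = 8.92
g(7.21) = 18.33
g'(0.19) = -5.12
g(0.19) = 4.99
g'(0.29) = -4.92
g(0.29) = 4.49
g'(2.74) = -0.02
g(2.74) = -1.56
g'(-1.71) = -8.92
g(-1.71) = 18.33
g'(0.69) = -4.12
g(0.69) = 2.68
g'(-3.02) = -11.54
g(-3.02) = 31.73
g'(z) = 2*z - 11/2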